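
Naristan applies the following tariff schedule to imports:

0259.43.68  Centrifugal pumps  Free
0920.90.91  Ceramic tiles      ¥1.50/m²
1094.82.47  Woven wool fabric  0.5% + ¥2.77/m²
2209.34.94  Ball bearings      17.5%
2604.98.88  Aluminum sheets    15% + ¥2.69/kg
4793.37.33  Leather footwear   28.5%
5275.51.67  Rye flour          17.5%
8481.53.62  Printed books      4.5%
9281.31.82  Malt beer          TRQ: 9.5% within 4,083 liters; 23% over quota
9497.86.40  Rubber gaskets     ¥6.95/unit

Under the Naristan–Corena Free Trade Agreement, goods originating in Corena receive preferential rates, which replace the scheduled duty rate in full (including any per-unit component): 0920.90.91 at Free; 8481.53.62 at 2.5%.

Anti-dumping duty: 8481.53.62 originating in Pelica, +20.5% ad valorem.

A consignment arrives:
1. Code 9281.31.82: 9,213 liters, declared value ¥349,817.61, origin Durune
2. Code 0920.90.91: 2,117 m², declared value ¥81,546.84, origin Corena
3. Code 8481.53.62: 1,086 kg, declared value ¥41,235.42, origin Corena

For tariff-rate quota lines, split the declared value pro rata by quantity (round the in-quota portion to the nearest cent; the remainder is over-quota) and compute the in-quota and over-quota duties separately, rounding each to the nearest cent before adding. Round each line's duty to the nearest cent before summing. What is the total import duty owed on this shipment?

Line 1 (9281.31.82, Durune, 9,213 liters, ¥349,817.61):
Code 9281.31.82 is under a tariff-rate quota (threshold 4,083 liters). In-quota: 4,083 liters at 9.5%; over-quota: 5,130 liters at 23%.
Pro-rata value split: in-quota = ¥349,817.61 × 4,083/9,213 = ¥155,031.51; over-quota = ¥349,817.61 − ¥155,031.51 = ¥194,786.10.
In-quota duty = ¥155,031.51 × 9.5% = ¥14,727.99. Over-quota duty = ¥194,786.10 × 23% = ¥44,800.80.
Line duty = ¥14,727.99 + ¥44,800.80 = ¥59,528.79.
Line 2 (0920.90.91, Corena, 2,117 m², ¥81,546.84):
Base rate for 0920.90.91 is ¥1.50/m².
Origin Corena qualifies under the Naristan–Corena agreement and 0920.90.91 is covered: preferential rate Free applies instead.
Duty = ¥81,546.84 × 0% = ¥0.00.
Line 3 (8481.53.62, Corena, 1,086 kg, ¥41,235.42):
Base rate for 8481.53.62 is 4.5%.
Origin Corena qualifies under the Naristan–Corena agreement and 8481.53.62 is covered: preferential rate 2.5% applies instead.
The additional-duty order on 8481.53.62 targets Pelica, not Corena; it does not apply.
Duty = ¥41,235.42 × 2.5% = ¥1,030.89.
Total = ¥59,528.79 + ¥0.00 + ¥1,030.89 = ¥60,559.68.

¥60,559.68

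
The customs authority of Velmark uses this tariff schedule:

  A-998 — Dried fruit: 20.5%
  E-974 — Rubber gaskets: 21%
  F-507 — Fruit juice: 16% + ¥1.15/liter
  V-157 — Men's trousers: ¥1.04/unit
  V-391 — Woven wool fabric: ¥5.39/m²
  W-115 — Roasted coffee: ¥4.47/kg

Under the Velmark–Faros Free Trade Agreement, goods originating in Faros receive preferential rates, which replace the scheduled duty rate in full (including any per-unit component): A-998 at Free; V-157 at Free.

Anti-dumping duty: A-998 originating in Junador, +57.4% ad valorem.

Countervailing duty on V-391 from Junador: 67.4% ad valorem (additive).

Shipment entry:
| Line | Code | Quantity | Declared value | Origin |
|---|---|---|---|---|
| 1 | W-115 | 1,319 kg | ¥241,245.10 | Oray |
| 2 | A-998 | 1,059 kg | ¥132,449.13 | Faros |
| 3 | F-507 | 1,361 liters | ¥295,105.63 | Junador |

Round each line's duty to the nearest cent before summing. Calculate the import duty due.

¥54,677.98

Line 1 (W-115, Oray, 1,319 kg, ¥241,245.10):
Base rate for W-115 is ¥4.47/kg.
Duty = 1,319 × ¥4.47 = ¥5,895.93.
Line 2 (A-998, Faros, 1,059 kg, ¥132,449.13):
Base rate for A-998 is 20.5%.
Origin Faros qualifies under the Velmark–Faros agreement and A-998 is covered: preferential rate Free applies instead.
The additional-duty order on A-998 targets Junador, not Faros; it does not apply.
Duty = ¥132,449.13 × 0% = ¥0.00.
Line 3 (F-507, Junador, 1,361 liters, ¥295,105.63):
Base rate for F-507 is 16% + ¥1.15/liter.
Duty = ¥295,105.63 × 16% + 1,361 × ¥1.15 = ¥48,782.05.
Total = ¥5,895.93 + ¥0.00 + ¥48,782.05 = ¥54,677.98.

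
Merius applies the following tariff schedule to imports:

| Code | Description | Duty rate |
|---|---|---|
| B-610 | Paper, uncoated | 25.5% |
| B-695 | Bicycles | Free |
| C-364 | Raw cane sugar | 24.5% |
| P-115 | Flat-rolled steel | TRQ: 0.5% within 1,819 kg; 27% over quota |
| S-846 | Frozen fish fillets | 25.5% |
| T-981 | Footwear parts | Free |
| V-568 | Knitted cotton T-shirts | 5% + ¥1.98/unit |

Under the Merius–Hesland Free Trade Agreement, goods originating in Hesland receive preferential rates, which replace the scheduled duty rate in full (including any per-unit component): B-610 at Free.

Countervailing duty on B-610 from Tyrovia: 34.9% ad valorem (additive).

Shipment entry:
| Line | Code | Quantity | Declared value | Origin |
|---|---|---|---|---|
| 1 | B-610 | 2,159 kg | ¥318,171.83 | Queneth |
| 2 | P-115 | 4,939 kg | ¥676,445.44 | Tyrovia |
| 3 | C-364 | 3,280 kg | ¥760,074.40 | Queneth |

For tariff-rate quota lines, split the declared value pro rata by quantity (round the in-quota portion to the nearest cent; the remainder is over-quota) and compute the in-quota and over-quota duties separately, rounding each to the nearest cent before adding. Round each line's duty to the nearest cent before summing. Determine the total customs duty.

¥383,972.80

Line 1 (B-610, Queneth, 2,159 kg, ¥318,171.83):
Base rate for B-610 is 25.5%.
B-610 has an FTA preferential rate, but origin Queneth is not Hesland; base rate stands.
The additional-duty order on B-610 targets Tyrovia, not Queneth; it does not apply.
Duty = ¥318,171.83 × 25.5% = ¥81,133.82.
Line 2 (P-115, Tyrovia, 4,939 kg, ¥676,445.44):
Code P-115 is under a tariff-rate quota (threshold 1,819 kg). In-quota: 1,819 kg at 0.5%; over-quota: 3,120 kg at 27%.
Pro-rata value split: in-quota = ¥676,445.44 × 1,819/4,939 = ¥249,130.24; over-quota = ¥676,445.44 − ¥249,130.24 = ¥427,315.20.
In-quota duty = ¥249,130.24 × 0.5% = ¥1,245.65. Over-quota duty = ¥427,315.20 × 27% = ¥115,375.10.
Line duty = ¥1,245.65 + ¥115,375.10 = ¥116,620.75.
Line 3 (C-364, Queneth, 3,280 kg, ¥760,074.40):
Base rate for C-364 is 24.5%.
Duty = ¥760,074.40 × 24.5% = ¥186,218.23.
Total = ¥81,133.82 + ¥116,620.75 + ¥186,218.23 = ¥383,972.80.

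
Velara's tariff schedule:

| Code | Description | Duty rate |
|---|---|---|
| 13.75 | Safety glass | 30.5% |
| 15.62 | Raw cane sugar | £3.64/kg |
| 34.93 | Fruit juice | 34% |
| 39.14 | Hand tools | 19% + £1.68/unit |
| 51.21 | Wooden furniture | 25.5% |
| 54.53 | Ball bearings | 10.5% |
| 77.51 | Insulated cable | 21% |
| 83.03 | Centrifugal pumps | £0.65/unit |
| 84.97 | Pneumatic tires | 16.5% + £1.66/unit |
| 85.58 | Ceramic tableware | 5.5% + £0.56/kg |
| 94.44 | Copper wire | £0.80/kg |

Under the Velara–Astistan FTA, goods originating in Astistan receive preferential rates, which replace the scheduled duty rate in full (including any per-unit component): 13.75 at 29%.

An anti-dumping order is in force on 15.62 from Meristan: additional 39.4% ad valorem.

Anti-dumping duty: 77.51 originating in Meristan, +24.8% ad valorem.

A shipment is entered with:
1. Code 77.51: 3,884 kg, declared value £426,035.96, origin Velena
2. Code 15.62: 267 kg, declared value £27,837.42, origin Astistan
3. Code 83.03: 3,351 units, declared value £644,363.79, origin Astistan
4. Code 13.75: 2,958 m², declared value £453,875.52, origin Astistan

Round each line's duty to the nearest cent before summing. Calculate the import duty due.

Line 1 (77.51, Velena, 3,884 kg, £426,035.96):
Base rate for 77.51 is 21%.
The additional-duty order on 77.51 targets Meristan, not Velena; it does not apply.
Duty = £426,035.96 × 21% = £89,467.55.
Line 2 (15.62, Astistan, 267 kg, £27,837.42):
Base rate for 15.62 is £3.64/kg.
Origin Astistan is the FTA partner but 15.62 is not on the preference list; base rate stands.
The additional-duty order on 15.62 targets Meristan, not Astistan; it does not apply.
Duty = 267 × £3.64 = £971.88.
Line 3 (83.03, Astistan, 3,351 units, £644,363.79):
Base rate for 83.03 is £0.65/unit.
Origin Astistan is the FTA partner but 83.03 is not on the preference list; base rate stands.
Duty = 3,351 × £0.65 = £2,178.15.
Line 4 (13.75, Astistan, 2,958 m², £453,875.52):
Base rate for 13.75 is 30.5%.
Origin Astistan qualifies under the Velara–Astistan agreement and 13.75 is covered: preferential rate 29% applies instead.
Duty = £453,875.52 × 29% = £131,623.90.
Total = £89,467.55 + £971.88 + £2,178.15 + £131,623.90 = £224,241.48.

£224,241.48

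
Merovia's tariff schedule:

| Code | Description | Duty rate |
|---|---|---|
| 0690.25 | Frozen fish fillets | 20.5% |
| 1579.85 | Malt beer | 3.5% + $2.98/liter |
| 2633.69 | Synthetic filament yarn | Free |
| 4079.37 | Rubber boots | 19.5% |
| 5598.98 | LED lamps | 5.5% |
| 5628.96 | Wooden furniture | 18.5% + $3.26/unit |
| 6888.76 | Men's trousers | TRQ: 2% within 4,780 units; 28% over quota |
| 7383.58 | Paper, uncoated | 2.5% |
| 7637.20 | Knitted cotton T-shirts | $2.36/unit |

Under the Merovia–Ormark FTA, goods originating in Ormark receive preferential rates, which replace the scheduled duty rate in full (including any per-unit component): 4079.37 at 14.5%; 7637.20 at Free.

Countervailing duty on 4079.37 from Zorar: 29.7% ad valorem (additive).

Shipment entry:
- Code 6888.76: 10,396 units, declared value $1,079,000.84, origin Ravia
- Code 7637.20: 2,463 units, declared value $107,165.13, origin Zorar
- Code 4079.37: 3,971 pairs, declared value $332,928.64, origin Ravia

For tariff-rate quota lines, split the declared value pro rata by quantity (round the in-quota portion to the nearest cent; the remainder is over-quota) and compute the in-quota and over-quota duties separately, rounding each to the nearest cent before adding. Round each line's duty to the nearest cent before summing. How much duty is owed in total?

$243,863.78

Line 1 (6888.76, Ravia, 10,396 units, $1,079,000.84):
Code 6888.76 is under a tariff-rate quota (threshold 4,780 units). In-quota: 4,780 units at 2%; over-quota: 5,616 units at 28%.
Pro-rata value split: in-quota = $1,079,000.84 × 4,780/10,396 = $496,116.20; over-quota = $1,079,000.84 − $496,116.20 = $582,884.64.
In-quota duty = $496,116.20 × 2% = $9,922.32. Over-quota duty = $582,884.64 × 28% = $163,207.70.
Line duty = $9,922.32 + $163,207.70 = $173,130.02.
Line 2 (7637.20, Zorar, 2,463 units, $107,165.13):
Base rate for 7637.20 is $2.36/unit.
7637.20 has an FTA preferential rate, but origin Zorar is not Ormark; base rate stands.
Duty = 2,463 × $2.36 = $5,812.68.
Line 3 (4079.37, Ravia, 3,971 pairs, $332,928.64):
Base rate for 4079.37 is 19.5%.
4079.37 has an FTA preferential rate, but origin Ravia is not Ormark; base rate stands.
The additional-duty order on 4079.37 targets Zorar, not Ravia; it does not apply.
Duty = $332,928.64 × 19.5% = $64,921.08.
Total = $173,130.02 + $5,812.68 + $64,921.08 = $243,863.78.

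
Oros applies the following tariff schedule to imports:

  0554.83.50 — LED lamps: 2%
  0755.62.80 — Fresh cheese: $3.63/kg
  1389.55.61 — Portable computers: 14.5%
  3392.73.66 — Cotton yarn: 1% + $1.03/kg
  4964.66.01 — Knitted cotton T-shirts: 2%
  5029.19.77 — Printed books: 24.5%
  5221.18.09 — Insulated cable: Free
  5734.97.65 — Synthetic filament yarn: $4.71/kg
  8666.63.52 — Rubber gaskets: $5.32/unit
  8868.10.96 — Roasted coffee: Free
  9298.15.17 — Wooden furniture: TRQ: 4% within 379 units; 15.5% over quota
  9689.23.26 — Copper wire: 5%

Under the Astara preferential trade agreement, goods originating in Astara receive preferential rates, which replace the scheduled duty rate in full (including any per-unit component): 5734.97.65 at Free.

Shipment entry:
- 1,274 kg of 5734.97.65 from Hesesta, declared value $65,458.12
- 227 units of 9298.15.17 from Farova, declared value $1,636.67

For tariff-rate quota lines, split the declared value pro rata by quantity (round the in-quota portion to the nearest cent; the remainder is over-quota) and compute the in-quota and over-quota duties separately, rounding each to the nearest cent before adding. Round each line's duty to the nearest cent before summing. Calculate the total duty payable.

Line 1 (5734.97.65, Hesesta, 1,274 kg, $65,458.12):
Base rate for 5734.97.65 is $4.71/kg.
5734.97.65 has an FTA preferential rate, but origin Hesesta is not Astara; base rate stands.
Duty = 1,274 × $4.71 = $6,000.54.
Line 2 (9298.15.17, Farova, 227 units, $1,636.67):
Code 9298.15.17 is under a tariff-rate quota (threshold 379 units). Quantity 227 units is within the quota, so the in-quota rate 4% applies to the full value.
Duty = $1,636.67 × 4% = $65.47.
Total = $6,000.54 + $65.47 = $6,066.01.

$6,066.01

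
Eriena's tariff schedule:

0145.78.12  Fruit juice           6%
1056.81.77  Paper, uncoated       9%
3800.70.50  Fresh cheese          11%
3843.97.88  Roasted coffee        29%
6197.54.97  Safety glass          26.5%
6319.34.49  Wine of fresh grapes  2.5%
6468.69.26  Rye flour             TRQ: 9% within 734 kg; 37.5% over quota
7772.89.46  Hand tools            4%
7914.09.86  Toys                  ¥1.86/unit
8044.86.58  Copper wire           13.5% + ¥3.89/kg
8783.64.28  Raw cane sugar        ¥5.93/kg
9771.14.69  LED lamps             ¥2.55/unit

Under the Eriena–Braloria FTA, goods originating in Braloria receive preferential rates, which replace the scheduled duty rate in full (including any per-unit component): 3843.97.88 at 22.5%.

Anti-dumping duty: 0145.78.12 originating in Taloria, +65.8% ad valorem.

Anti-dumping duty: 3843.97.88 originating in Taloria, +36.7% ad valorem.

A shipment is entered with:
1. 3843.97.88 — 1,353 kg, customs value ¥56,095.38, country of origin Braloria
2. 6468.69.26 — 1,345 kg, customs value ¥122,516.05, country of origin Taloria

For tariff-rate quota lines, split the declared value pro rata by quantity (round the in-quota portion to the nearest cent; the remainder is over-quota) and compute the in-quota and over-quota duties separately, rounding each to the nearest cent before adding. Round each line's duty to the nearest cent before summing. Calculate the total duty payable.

Line 1 (3843.97.88, Braloria, 1,353 kg, ¥56,095.38):
Base rate for 3843.97.88 is 29%.
Origin Braloria qualifies under the Eriena–Braloria agreement and 3843.97.88 is covered: preferential rate 22.5% applies instead.
The additional-duty order on 3843.97.88 targets Taloria, not Braloria; it does not apply.
Duty = ¥56,095.38 × 22.5% = ¥12,621.46.
Line 2 (6468.69.26, Taloria, 1,345 kg, ¥122,516.05):
Code 6468.69.26 is under a tariff-rate quota (threshold 734 kg). In-quota: 734 kg at 9%; over-quota: 611 kg at 37.5%.
Pro-rata value split: in-quota = ¥122,516.05 × 734/1,345 = ¥66,860.06; over-quota = ¥122,516.05 − ¥66,860.06 = ¥55,655.99.
In-quota duty = ¥66,860.06 × 9% = ¥6,017.41. Over-quota duty = ¥55,655.99 × 37.5% = ¥20,871.00.
Line duty = ¥6,017.41 + ¥20,871.00 = ¥26,888.41.
Total = ¥12,621.46 + ¥26,888.41 = ¥39,509.87.

¥39,509.87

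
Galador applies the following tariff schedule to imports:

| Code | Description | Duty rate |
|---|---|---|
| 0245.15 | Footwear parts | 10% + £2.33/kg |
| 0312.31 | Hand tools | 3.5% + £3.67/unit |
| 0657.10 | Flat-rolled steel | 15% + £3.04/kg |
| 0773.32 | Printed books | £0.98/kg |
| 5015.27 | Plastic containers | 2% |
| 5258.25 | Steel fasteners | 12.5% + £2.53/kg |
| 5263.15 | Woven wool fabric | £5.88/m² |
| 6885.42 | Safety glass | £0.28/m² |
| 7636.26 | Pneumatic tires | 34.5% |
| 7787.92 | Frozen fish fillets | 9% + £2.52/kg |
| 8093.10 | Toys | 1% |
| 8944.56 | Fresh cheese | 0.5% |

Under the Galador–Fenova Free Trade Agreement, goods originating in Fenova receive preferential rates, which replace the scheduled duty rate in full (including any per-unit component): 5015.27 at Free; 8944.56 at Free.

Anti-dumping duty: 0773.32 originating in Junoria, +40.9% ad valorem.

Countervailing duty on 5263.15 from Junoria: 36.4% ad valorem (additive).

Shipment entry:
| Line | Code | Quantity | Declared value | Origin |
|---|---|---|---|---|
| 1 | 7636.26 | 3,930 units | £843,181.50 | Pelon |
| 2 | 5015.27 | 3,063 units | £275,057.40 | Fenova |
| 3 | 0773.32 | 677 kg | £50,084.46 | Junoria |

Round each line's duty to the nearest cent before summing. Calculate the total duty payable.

£312,045.62

Line 1 (7636.26, Pelon, 3,930 units, £843,181.50):
Base rate for 7636.26 is 34.5%.
Duty = £843,181.50 × 34.5% = £290,897.62.
Line 2 (5015.27, Fenova, 3,063 units, £275,057.40):
Base rate for 5015.27 is 2%.
Origin Fenova qualifies under the Galador–Fenova agreement and 5015.27 is covered: preferential rate Free applies instead.
Duty = £275,057.40 × 0% = £0.00.
Line 3 (0773.32, Junoria, 677 kg, £50,084.46):
Base rate for 0773.32 is £0.98/kg.
Additional duty on 0773.32 from Junoria: +40.9% ad valorem. Applied ad valorem rate = 40.9%.
Duty = £50,084.46 × 40.9% + 677 × £0.98 = £21,148.00.
Total = £290,897.62 + £0.00 + £21,148.00 = £312,045.62.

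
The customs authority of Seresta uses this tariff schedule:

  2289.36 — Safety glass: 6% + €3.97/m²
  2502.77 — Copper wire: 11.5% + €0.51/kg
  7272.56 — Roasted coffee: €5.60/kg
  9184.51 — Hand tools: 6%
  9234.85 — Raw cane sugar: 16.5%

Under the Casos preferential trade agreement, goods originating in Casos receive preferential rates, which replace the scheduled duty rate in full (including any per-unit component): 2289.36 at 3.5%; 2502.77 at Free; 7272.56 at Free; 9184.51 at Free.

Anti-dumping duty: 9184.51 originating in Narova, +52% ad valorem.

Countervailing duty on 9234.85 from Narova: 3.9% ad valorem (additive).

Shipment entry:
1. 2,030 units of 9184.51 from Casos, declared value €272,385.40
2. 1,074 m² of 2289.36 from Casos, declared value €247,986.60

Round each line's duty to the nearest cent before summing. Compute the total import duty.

€8,679.53

Line 1 (9184.51, Casos, 2,030 units, €272,385.40):
Base rate for 9184.51 is 6%.
Origin Casos qualifies under the Seresta–Casos agreement and 9184.51 is covered: preferential rate Free applies instead.
The additional-duty order on 9184.51 targets Narova, not Casos; it does not apply.
Duty = €272,385.40 × 0% = €0.00.
Line 2 (2289.36, Casos, 1,074 m², €247,986.60):
Base rate for 2289.36 is 6% + €3.97/m².
Origin Casos qualifies under the Seresta–Casos agreement and 2289.36 is covered: preferential rate 3.5% applies instead.
Duty = €247,986.60 × 3.5% = €8,679.53.
Total = €0.00 + €8,679.53 = €8,679.53.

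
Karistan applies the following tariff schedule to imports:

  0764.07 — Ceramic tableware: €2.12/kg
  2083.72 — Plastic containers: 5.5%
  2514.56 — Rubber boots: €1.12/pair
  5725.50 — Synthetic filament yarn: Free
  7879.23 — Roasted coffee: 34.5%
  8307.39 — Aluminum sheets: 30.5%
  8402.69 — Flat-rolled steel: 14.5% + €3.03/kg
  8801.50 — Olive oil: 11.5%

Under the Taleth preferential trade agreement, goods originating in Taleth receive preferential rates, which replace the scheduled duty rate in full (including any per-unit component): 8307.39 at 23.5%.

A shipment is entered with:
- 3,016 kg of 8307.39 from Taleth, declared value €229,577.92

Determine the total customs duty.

Line 1 (8307.39, Taleth, 3,016 kg, €229,577.92):
Base rate for 8307.39 is 30.5%.
Origin Taleth qualifies under the Karistan–Taleth agreement and 8307.39 is covered: preferential rate 23.5% applies instead.
Duty = €229,577.92 × 23.5% = €53,950.81.

€53,950.81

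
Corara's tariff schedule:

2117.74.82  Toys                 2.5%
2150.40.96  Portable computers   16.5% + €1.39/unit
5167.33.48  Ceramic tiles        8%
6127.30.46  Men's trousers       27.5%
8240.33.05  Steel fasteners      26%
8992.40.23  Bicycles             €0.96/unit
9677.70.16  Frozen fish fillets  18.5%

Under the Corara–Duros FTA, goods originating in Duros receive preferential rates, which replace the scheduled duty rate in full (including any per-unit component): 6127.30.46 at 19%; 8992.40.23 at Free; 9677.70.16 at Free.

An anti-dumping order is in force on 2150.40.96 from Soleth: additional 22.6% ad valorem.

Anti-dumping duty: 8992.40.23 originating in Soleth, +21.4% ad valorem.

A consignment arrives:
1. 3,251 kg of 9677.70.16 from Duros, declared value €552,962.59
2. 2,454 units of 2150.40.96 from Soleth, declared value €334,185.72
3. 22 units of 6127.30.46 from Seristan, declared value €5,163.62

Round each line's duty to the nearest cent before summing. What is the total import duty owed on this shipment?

Line 1 (9677.70.16, Duros, 3,251 kg, €552,962.59):
Base rate for 9677.70.16 is 18.5%.
Origin Duros qualifies under the Corara–Duros agreement and 9677.70.16 is covered: preferential rate Free applies instead.
Duty = €552,962.59 × 0% = €0.00.
Line 2 (2150.40.96, Soleth, 2,454 units, €334,185.72):
Base rate for 2150.40.96 is 16.5% + €1.39/unit.
Additional duty on 2150.40.96 from Soleth: +22.6%. Applied ad valorem rate: 16.5% + 22.6% = 39.1%.
Duty = €334,185.72 × 39.1% + 2,454 × €1.39 = €134,077.68.
Line 3 (6127.30.46, Seristan, 22 units, €5,163.62):
Base rate for 6127.30.46 is 27.5%.
6127.30.46 has an FTA preferential rate, but origin Seristan is not Duros; base rate stands.
Duty = €5,163.62 × 27.5% = €1,420.00.
Total = €0.00 + €134,077.68 + €1,420.00 = €135,497.68.

€135,497.68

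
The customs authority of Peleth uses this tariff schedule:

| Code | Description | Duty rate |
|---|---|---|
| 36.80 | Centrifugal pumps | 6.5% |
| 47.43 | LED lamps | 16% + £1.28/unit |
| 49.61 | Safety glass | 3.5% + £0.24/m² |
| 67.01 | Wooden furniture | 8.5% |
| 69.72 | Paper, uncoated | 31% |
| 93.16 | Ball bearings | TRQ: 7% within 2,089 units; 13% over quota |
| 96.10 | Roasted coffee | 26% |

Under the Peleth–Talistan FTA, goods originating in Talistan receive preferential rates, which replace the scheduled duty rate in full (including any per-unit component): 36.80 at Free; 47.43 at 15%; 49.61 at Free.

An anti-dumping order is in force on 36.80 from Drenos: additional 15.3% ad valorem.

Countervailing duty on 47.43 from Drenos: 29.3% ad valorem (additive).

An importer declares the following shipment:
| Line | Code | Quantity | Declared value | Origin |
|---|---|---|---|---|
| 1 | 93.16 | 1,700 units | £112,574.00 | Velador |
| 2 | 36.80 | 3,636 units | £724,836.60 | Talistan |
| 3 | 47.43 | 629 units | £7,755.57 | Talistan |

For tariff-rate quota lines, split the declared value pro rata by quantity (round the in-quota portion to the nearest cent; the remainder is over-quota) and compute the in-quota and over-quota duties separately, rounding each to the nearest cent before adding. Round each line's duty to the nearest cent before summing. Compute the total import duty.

£9,043.52

Line 1 (93.16, Velador, 1,700 units, £112,574.00):
Code 93.16 is under a tariff-rate quota (threshold 2,089 units). Quantity 1,700 units is within the quota, so the in-quota rate 7% applies to the full value.
Duty = £112,574.00 × 7% = £7,880.18.
Line 2 (36.80, Talistan, 3,636 units, £724,836.60):
Base rate for 36.80 is 6.5%.
Origin Talistan qualifies under the Peleth–Talistan agreement and 36.80 is covered: preferential rate Free applies instead.
The additional-duty order on 36.80 targets Drenos, not Talistan; it does not apply.
Duty = £724,836.60 × 0% = £0.00.
Line 3 (47.43, Talistan, 629 units, £7,755.57):
Base rate for 47.43 is 16% + £1.28/unit.
Origin Talistan qualifies under the Peleth–Talistan agreement and 47.43 is covered: preferential rate 15% applies instead.
The additional-duty order on 47.43 targets Drenos, not Talistan; it does not apply.
Duty = £7,755.57 × 15% = £1,163.34.
Total = £7,880.18 + £0.00 + £1,163.34 = £9,043.52.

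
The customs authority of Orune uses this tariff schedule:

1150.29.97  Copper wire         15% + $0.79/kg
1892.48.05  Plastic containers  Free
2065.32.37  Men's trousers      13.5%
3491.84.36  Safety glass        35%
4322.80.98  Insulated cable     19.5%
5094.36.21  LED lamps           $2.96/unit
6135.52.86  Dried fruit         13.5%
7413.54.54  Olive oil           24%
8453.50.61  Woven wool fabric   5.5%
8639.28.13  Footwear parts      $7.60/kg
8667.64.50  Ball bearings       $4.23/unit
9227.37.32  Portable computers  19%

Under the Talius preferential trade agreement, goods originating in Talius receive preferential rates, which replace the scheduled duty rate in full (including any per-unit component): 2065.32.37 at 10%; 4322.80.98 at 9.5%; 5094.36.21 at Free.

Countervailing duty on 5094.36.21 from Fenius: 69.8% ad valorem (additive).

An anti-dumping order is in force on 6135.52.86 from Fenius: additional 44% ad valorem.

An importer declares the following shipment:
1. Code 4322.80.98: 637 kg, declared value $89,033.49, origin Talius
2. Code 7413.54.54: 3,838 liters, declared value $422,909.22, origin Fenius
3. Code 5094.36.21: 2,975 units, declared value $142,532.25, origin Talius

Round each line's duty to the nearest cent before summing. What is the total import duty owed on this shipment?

Line 1 (4322.80.98, Talius, 637 kg, $89,033.49):
Base rate for 4322.80.98 is 19.5%.
Origin Talius qualifies under the Orune–Talius agreement and 4322.80.98 is covered: preferential rate 9.5% applies instead.
Duty = $89,033.49 × 9.5% = $8,458.18.
Line 2 (7413.54.54, Fenius, 3,838 liters, $422,909.22):
Base rate for 7413.54.54 is 24%.
Duty = $422,909.22 × 24% = $101,498.21.
Line 3 (5094.36.21, Talius, 2,975 units, $142,532.25):
Base rate for 5094.36.21 is $2.96/unit.
Origin Talius qualifies under the Orune–Talius agreement and 5094.36.21 is covered: preferential rate Free applies instead.
The additional-duty order on 5094.36.21 targets Fenius, not Talius; it does not apply.
Duty = $142,532.25 × 0% = $0.00.
Total = $8,458.18 + $101,498.21 + $0.00 = $109,956.39.

$109,956.39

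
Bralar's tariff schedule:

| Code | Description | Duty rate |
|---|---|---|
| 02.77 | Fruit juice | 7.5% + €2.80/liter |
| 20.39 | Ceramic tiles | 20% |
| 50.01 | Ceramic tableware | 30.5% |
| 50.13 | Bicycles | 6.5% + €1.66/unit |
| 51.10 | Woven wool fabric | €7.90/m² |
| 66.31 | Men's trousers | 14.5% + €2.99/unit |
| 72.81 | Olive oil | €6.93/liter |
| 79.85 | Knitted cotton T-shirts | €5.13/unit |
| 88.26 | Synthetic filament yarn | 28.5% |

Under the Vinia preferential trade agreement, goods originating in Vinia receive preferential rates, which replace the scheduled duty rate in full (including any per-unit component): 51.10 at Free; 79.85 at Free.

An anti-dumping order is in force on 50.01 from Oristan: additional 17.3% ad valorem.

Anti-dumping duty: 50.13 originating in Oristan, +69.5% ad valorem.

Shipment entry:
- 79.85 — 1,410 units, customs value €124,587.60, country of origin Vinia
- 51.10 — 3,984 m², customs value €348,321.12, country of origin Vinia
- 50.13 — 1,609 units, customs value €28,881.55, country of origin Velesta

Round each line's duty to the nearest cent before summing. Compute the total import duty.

€4,548.24

Line 1 (79.85, Vinia, 1,410 units, €124,587.60):
Base rate for 79.85 is €5.13/unit.
Origin Vinia qualifies under the Bralar–Vinia agreement and 79.85 is covered: preferential rate Free applies instead.
Duty = €124,587.60 × 0% = €0.00.
Line 2 (51.10, Vinia, 3,984 m², €348,321.12):
Base rate for 51.10 is €7.90/m².
Origin Vinia qualifies under the Bralar–Vinia agreement and 51.10 is covered: preferential rate Free applies instead.
Duty = €348,321.12 × 0% = €0.00.
Line 3 (50.13, Velesta, 1,609 units, €28,881.55):
Base rate for 50.13 is 6.5% + €1.66/unit.
The additional-duty order on 50.13 targets Oristan, not Velesta; it does not apply.
Duty = €28,881.55 × 6.5% + 1,609 × €1.66 = €4,548.24.
Total = €0.00 + €0.00 + €4,548.24 = €4,548.24.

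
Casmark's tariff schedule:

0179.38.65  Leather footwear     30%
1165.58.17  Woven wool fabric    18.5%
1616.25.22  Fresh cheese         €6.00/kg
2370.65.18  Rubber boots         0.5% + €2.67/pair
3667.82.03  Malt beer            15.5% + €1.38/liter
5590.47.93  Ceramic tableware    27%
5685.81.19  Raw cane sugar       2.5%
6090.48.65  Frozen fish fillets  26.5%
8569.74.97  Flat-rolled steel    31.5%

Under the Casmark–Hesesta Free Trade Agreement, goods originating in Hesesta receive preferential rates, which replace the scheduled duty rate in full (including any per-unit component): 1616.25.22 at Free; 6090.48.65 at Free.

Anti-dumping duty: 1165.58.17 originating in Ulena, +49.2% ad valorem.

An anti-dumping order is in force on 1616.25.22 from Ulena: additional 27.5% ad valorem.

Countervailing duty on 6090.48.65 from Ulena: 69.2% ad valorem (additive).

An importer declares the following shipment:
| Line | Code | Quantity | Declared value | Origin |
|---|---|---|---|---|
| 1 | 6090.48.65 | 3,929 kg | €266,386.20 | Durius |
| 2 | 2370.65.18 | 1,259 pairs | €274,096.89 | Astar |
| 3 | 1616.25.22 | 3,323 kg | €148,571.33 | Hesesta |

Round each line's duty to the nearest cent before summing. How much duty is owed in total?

€75,324.35

Line 1 (6090.48.65, Durius, 3,929 kg, €266,386.20):
Base rate for 6090.48.65 is 26.5%.
6090.48.65 has an FTA preferential rate, but origin Durius is not Hesesta; base rate stands.
The additional-duty order on 6090.48.65 targets Ulena, not Durius; it does not apply.
Duty = €266,386.20 × 26.5% = €70,592.34.
Line 2 (2370.65.18, Astar, 1,259 pairs, €274,096.89):
Base rate for 2370.65.18 is 0.5% + €2.67/pair.
Duty = €274,096.89 × 0.5% + 1,259 × €2.67 = €4,732.01.
Line 3 (1616.25.22, Hesesta, 3,323 kg, €148,571.33):
Base rate for 1616.25.22 is €6.00/kg.
Origin Hesesta qualifies under the Casmark–Hesesta agreement and 1616.25.22 is covered: preferential rate Free applies instead.
The additional-duty order on 1616.25.22 targets Ulena, not Hesesta; it does not apply.
Duty = €148,571.33 × 0% = €0.00.
Total = €70,592.34 + €4,732.01 + €0.00 = €75,324.35.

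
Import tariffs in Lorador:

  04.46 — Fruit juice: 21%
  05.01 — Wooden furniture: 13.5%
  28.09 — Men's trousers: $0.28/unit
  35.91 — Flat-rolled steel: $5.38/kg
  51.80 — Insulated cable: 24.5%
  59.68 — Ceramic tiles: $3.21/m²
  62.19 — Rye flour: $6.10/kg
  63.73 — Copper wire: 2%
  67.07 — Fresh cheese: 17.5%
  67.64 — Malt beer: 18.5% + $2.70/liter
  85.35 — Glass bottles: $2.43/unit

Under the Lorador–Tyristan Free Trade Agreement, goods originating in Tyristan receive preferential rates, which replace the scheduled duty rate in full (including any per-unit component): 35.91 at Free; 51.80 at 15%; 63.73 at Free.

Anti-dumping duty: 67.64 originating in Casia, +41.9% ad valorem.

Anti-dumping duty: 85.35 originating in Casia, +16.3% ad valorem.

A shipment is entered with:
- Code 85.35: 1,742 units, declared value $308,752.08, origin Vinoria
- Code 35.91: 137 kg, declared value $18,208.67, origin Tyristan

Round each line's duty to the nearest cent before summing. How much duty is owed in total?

Line 1 (85.35, Vinoria, 1,742 units, $308,752.08):
Base rate for 85.35 is $2.43/unit.
The additional-duty order on 85.35 targets Casia, not Vinoria; it does not apply.
Duty = 1,742 × $2.43 = $4,233.06.
Line 2 (35.91, Tyristan, 137 kg, $18,208.67):
Base rate for 35.91 is $5.38/kg.
Origin Tyristan qualifies under the Lorador–Tyristan agreement and 35.91 is covered: preferential rate Free applies instead.
Duty = $18,208.67 × 0% = $0.00.
Total = $4,233.06 + $0.00 = $4,233.06.

$4,233.06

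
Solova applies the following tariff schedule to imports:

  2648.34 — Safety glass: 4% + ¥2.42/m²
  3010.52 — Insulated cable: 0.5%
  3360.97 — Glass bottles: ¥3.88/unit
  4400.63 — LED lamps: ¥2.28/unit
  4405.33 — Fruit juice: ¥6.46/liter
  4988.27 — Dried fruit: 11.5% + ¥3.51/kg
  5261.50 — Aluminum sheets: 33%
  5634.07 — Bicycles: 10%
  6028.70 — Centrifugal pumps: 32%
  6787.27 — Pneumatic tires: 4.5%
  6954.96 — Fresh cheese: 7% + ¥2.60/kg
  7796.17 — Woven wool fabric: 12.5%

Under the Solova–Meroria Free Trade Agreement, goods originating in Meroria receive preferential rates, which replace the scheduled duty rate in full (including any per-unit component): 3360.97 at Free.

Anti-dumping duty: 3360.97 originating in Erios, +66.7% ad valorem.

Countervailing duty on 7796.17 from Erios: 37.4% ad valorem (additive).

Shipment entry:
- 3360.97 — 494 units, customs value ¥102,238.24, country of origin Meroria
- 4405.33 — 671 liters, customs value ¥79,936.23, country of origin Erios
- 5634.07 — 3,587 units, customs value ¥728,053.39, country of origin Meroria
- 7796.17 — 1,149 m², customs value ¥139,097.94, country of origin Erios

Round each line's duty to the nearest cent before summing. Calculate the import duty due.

¥146,549.87

Line 1 (3360.97, Meroria, 494 units, ¥102,238.24):
Base rate for 3360.97 is ¥3.88/unit.
Origin Meroria qualifies under the Solova–Meroria agreement and 3360.97 is covered: preferential rate Free applies instead.
The additional-duty order on 3360.97 targets Erios, not Meroria; it does not apply.
Duty = ¥102,238.24 × 0% = ¥0.00.
Line 2 (4405.33, Erios, 671 liters, ¥79,936.23):
Base rate for 4405.33 is ¥6.46/liter.
Duty = 671 × ¥6.46 = ¥4,334.66.
Line 3 (5634.07, Meroria, 3,587 units, ¥728,053.39):
Base rate for 5634.07 is 10%.
Origin Meroria is the FTA partner but 5634.07 is not on the preference list; base rate stands.
Duty = ¥728,053.39 × 10% = ¥72,805.34.
Line 4 (7796.17, Erios, 1,149 m², ¥139,097.94):
Base rate for 7796.17 is 12.5%.
Additional duty on 7796.17 from Erios: +37.4%. Applied ad valorem rate: 12.5% + 37.4% = 49.9%.
Duty = ¥139,097.94 × 49.9% = ¥69,409.87.
Total = ¥0.00 + ¥4,334.66 + ¥72,805.34 + ¥69,409.87 = ¥146,549.87.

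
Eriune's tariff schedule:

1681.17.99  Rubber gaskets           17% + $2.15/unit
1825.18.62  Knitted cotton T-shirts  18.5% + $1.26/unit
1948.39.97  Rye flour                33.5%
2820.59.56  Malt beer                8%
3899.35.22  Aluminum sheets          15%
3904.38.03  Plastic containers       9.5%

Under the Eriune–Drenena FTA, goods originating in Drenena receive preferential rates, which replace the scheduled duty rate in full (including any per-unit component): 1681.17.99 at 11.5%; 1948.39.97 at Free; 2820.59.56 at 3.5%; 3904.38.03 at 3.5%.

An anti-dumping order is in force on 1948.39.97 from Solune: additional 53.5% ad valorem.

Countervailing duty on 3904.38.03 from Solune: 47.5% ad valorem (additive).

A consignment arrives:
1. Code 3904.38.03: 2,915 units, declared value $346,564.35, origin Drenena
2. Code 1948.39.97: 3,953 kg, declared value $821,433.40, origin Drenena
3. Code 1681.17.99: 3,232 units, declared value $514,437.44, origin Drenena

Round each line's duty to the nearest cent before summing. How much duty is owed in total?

$71,290.06

Line 1 (3904.38.03, Drenena, 2,915 units, $346,564.35):
Base rate for 3904.38.03 is 9.5%.
Origin Drenena qualifies under the Eriune–Drenena agreement and 3904.38.03 is covered: preferential rate 3.5% applies instead.
The additional-duty order on 3904.38.03 targets Solune, not Drenena; it does not apply.
Duty = $346,564.35 × 3.5% = $12,129.75.
Line 2 (1948.39.97, Drenena, 3,953 kg, $821,433.40):
Base rate for 1948.39.97 is 33.5%.
Origin Drenena qualifies under the Eriune–Drenena agreement and 1948.39.97 is covered: preferential rate Free applies instead.
The additional-duty order on 1948.39.97 targets Solune, not Drenena; it does not apply.
Duty = $821,433.40 × 0% = $0.00.
Line 3 (1681.17.99, Drenena, 3,232 units, $514,437.44):
Base rate for 1681.17.99 is 17% + $2.15/unit.
Origin Drenena qualifies under the Eriune–Drenena agreement and 1681.17.99 is covered: preferential rate 11.5% applies instead.
Duty = $514,437.44 × 11.5% = $59,160.31.
Total = $12,129.75 + $0.00 + $59,160.31 = $71,290.06.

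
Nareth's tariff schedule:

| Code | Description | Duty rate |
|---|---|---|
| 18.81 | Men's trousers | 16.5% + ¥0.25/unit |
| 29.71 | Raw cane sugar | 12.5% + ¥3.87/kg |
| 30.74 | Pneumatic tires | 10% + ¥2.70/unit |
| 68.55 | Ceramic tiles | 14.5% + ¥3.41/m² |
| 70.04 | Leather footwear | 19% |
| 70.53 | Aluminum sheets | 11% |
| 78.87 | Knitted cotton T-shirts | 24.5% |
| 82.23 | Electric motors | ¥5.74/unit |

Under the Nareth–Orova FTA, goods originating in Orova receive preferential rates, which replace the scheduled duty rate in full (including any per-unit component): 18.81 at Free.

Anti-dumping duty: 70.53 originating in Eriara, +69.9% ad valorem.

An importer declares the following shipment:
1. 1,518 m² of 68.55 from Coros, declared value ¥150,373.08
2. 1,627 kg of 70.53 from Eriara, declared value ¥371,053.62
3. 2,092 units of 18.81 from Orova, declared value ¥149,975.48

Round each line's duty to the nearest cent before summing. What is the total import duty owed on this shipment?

Line 1 (68.55, Coros, 1,518 m², ¥150,373.08):
Base rate for 68.55 is 14.5% + ¥3.41/m².
Duty = ¥150,373.08 × 14.5% + 1,518 × ¥3.41 = ¥26,980.48.
Line 2 (70.53, Eriara, 1,627 kg, ¥371,053.62):
Base rate for 70.53 is 11%.
Additional duty on 70.53 from Eriara: +69.9%. Applied ad valorem rate: 11% + 69.9% = 80.9%.
Duty = ¥371,053.62 × 80.9% = ¥300,182.38.
Line 3 (18.81, Orova, 2,092 units, ¥149,975.48):
Base rate for 18.81 is 16.5% + ¥0.25/unit.
Origin Orova qualifies under the Nareth–Orova agreement and 18.81 is covered: preferential rate Free applies instead.
Duty = ¥149,975.48 × 0% = ¥0.00.
Total = ¥26,980.48 + ¥300,182.38 + ¥0.00 = ¥327,162.86.

¥327,162.86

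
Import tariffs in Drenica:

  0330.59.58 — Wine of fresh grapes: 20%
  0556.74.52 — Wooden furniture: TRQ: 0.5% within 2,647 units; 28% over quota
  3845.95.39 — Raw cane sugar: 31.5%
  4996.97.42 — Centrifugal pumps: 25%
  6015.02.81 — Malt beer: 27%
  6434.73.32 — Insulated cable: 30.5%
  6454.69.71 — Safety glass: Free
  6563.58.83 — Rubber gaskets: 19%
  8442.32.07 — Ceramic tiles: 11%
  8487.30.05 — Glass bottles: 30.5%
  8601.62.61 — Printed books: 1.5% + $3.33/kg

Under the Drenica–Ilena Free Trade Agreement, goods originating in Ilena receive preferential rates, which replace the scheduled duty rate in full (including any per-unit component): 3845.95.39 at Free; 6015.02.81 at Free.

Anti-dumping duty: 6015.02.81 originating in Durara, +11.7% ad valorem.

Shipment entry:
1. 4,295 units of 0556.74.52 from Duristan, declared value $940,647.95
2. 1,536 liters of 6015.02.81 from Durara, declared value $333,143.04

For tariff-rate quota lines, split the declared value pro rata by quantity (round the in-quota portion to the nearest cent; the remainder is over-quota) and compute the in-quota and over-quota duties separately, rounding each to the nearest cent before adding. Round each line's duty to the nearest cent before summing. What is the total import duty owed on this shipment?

$232,884.93

Line 1 (0556.74.52, Duristan, 4,295 units, $940,647.95):
Code 0556.74.52 is under a tariff-rate quota (threshold 2,647 units). In-quota: 2,647 units at 0.5%; over-quota: 1,648 units at 28%.
Pro-rata value split: in-quota = $940,647.95 × 2,647/4,295 = $579,719.47; over-quota = $940,647.95 − $579,719.47 = $360,928.48.
In-quota duty = $579,719.47 × 0.5% = $2,898.60. Over-quota duty = $360,928.48 × 28% = $101,059.97.
Line duty = $2,898.60 + $101,059.97 = $103,958.57.
Line 2 (6015.02.81, Durara, 1,536 liters, $333,143.04):
Base rate for 6015.02.81 is 27%.
6015.02.81 has an FTA preferential rate, but origin Durara is not Ilena; base rate stands.
Additional duty on 6015.02.81 from Durara: +11.7%. Applied ad valorem rate: 27% + 11.7% = 38.7%.
Duty = $333,143.04 × 38.7% = $128,926.36.
Total = $103,958.57 + $128,926.36 = $232,884.93.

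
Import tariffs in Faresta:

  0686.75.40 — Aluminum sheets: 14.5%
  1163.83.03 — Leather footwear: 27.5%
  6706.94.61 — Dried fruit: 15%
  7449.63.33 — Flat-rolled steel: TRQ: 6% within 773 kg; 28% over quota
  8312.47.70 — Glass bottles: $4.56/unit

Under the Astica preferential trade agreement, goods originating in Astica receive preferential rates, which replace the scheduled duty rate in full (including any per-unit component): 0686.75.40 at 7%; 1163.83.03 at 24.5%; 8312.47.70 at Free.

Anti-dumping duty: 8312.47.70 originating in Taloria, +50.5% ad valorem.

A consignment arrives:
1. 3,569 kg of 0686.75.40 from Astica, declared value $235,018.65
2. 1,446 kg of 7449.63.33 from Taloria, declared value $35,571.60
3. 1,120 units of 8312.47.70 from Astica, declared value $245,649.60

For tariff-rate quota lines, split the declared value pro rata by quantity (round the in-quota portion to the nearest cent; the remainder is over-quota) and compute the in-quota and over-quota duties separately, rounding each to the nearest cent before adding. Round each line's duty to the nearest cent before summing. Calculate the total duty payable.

$22,227.88

Line 1 (0686.75.40, Astica, 3,569 kg, $235,018.65):
Base rate for 0686.75.40 is 14.5%.
Origin Astica qualifies under the Faresta–Astica agreement and 0686.75.40 is covered: preferential rate 7% applies instead.
Duty = $235,018.65 × 7% = $16,451.31.
Line 2 (7449.63.33, Taloria, 1,446 kg, $35,571.60):
Code 7449.63.33 is under a tariff-rate quota (threshold 773 kg). In-quota: 773 kg at 6%; over-quota: 673 kg at 28%.
Pro-rata value split: in-quota = $35,571.60 × 773/1,446 = $19,015.80; over-quota = $35,571.60 − $19,015.80 = $16,555.80.
In-quota duty = $19,015.80 × 6% = $1,140.95. Over-quota duty = $16,555.80 × 28% = $4,635.62.
Line duty = $1,140.95 + $4,635.62 = $5,776.57.
Line 3 (8312.47.70, Astica, 1,120 units, $245,649.60):
Base rate for 8312.47.70 is $4.56/unit.
Origin Astica qualifies under the Faresta–Astica agreement and 8312.47.70 is covered: preferential rate Free applies instead.
The additional-duty order on 8312.47.70 targets Taloria, not Astica; it does not apply.
Duty = $245,649.60 × 0% = $0.00.
Total = $16,451.31 + $5,776.57 + $0.00 = $22,227.88.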